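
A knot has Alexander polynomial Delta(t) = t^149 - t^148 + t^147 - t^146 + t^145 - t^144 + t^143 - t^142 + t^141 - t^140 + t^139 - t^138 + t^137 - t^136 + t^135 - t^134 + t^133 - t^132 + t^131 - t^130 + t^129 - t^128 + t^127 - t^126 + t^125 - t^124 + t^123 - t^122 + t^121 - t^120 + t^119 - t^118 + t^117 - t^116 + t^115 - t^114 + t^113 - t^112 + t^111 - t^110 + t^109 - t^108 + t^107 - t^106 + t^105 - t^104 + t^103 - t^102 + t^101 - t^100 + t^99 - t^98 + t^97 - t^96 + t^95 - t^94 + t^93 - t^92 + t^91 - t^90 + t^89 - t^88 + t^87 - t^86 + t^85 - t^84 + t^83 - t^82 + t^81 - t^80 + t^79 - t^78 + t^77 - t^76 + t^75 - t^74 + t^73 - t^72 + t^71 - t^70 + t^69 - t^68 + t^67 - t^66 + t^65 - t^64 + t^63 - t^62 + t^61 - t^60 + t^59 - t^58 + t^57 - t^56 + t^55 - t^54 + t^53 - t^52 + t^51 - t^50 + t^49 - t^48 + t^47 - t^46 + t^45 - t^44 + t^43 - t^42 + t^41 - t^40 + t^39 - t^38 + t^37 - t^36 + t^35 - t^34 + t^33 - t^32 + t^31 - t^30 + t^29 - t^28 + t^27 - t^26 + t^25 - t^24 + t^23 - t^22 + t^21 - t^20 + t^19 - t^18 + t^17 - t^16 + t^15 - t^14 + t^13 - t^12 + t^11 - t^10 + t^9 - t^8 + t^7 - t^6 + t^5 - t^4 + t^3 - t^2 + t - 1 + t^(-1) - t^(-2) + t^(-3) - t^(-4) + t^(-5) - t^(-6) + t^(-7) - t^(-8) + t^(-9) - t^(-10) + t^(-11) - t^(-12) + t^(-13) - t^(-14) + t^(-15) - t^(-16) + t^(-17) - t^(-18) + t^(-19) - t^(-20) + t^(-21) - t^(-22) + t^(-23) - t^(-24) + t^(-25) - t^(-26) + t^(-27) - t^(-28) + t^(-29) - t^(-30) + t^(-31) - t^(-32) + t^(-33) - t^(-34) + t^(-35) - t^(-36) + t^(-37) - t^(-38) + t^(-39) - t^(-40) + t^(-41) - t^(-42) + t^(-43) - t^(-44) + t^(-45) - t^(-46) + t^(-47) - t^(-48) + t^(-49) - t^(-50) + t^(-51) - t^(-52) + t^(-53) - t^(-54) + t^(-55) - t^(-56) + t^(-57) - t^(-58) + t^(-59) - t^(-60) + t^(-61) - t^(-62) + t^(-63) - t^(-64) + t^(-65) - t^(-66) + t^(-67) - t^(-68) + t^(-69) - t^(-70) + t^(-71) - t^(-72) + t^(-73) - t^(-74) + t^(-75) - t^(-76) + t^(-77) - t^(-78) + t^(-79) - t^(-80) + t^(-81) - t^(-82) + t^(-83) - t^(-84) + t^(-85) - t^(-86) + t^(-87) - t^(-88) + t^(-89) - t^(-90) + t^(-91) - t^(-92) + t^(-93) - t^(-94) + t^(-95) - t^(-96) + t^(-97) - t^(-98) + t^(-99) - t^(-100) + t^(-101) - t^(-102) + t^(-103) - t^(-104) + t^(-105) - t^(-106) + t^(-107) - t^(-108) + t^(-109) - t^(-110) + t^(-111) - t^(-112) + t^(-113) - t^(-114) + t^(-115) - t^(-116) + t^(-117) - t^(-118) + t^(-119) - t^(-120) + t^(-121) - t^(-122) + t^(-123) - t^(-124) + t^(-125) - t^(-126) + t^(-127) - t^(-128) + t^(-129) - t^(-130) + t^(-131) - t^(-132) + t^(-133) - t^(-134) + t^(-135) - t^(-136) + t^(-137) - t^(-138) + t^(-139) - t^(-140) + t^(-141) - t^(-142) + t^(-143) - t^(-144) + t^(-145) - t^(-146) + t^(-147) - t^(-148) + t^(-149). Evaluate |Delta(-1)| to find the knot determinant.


Step 1: The polynomial has 299 terms with alternating signs, exponents from 149 down to -149.
Step 2: Substitute t = -1. The i-th term has coefficient (-1)^i and exponent (m-i),
  so its value is (-1)^i * (-1)^(m-i) = (-1)^m = -1 for every i.
Step 3: All 299 terms equal -1, so Delta(-1) = 299 * (-1) = -299
Step 4: |Delta(-1)| = 299

299


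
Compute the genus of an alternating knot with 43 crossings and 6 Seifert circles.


For alternating knots, g = (c - s + 1)/2.
= (43 - 6 + 1)/2
= 38/2 = 19

19


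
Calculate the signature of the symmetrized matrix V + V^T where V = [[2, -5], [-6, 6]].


Step 1: V + V^T = [[4, -11], [-11, 12]]
Step 2: trace = 16, det = -73
Step 3: Discriminant = 16^2 - 4*(-73) = 548
Step 4: Eigenvalues: 19.7047, -3.7047
Step 5: Signature = (# positive eigenvalues) - (# negative eigenvalues) = 0

0


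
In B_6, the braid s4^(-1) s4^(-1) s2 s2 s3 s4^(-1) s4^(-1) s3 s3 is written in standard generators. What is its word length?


The word length counts the number of generators (including inverses).
Listing each generator: s4^(-1), s4^(-1), s2, s2, s3, s4^(-1), s4^(-1), s3, s3
There are 9 generators in this braid word.

9


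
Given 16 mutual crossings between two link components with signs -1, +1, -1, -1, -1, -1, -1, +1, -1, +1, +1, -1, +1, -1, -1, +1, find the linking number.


Step 1: Count positive crossings: 6
Step 2: Count negative crossings: 10
Step 3: Sum of signs = 6 - 10 = -4
Step 4: Linking number = sum/2 = -4/2 = -2

-2


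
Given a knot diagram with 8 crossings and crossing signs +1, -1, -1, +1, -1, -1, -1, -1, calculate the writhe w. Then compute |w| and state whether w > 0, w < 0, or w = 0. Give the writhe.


Step 1: Count positive crossings (+1).
Positive crossings: 2
Step 2: Count negative crossings (-1).
Negative crossings: 6
Step 3: Writhe = (positive) - (negative)
w = 2 - 6 = -4
Step 4: |w| = 4, and w is negative

-4


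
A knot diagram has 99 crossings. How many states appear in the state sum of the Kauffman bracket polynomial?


Each crossing contributes 2 choices (A-smoothing or B-smoothing).
Total states = 2^99 = 633825300114114700748351602688

633825300114114700748351602688


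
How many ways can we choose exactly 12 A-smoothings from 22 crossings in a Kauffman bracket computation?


We choose which 12 of 22 crossings get A-smoothings.
C(22, 12) = 22! / (12! * 10!)
= 646646

646646


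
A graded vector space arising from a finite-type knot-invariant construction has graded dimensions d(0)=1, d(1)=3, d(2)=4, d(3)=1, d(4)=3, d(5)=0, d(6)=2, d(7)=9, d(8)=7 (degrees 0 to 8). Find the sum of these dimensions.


Total dimension = d(0) + d(1) + ... + d(8)
= 1 + 3 + 4 + 1 + 3 + 0 + 2 + 9 + 7
= 30

30


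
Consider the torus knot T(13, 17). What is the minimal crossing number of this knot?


For a torus knot T(p, q) with gcd(p,q)=1,
the crossing number is min(p*(q-1), q*(p-1)).
p*(q-1) = 13*16 = 208
q*(p-1) = 17*12 = 204
min(208, 204) = 204

204


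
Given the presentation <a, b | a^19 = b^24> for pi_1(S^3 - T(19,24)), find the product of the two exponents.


The relation is a^19 = b^24.
Product of exponents = 19 * 24
= 456

456


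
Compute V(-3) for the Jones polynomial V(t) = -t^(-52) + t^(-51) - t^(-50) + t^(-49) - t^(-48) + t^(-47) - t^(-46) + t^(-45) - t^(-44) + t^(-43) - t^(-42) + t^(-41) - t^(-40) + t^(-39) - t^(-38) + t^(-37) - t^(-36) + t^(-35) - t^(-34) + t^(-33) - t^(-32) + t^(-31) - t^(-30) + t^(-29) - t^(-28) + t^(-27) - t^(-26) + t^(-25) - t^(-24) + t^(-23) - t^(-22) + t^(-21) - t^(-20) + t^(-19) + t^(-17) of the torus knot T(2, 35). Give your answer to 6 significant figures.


Substituting t = -3 into V(t) = -t^(-52) + t^(-51) - t^(-50) + t^(-49) - t^(-48) + t^(-47) - t^(-46) + t^(-45) - t^(-44) + t^(-43) - t^(-42) + t^(-41) - t^(-40) + t^(-39) - t^(-38) + t^(-37) - t^(-36) + t^(-35) - t^(-34) + t^(-33) - t^(-32) + t^(-31) - t^(-30) + t^(-29) - t^(-28) + t^(-27) - t^(-26) + t^(-25) - t^(-24) + t^(-23) - t^(-22) + t^(-21) - t^(-20) + t^(-19) + t^(-17):
  (-)t^(-52) = -1.54773e-25
  (+)t^(-51) = -4.64319e-25
  (-)t^(-50) = -1.39296e-24
  (+)t^(-49) = -4.17887e-24
  (-)t^(-48) = -1.25366e-23
  (+)t^(-47) = -3.76098e-23
  (-)t^(-46) = -1.12829e-22
  (+)t^(-45) = -3.38488e-22
  (-)t^(-44) = -1.01546e-21
  (+)t^(-43) = -3.04639e-21
  (-)t^(-42) = -9.13918e-21
  (+)t^(-41) = -2.74175e-20
  (-)t^(-40) = -8.22526e-20
  (+)t^(-39) = -2.46758e-19
  (-)t^(-38) = -7.40274e-19
  (+)t^(-37) = -2.22082e-18
  (-)t^(-36) = -6.66246e-18
  (+)t^(-35) = -1.99874e-17
  (-)t^(-34) = -5.99622e-17
  (+)t^(-33) = -1.79887e-16
  (-)t^(-32) = -5.3966e-16
  (+)t^(-31) = -1.61898e-15
  (-)t^(-30) = -4.85694e-15
  (+)t^(-29) = -1.45708e-14
  (-)t^(-28) = -4.37124e-14
  (+)t^(-27) = -1.31137e-13
  (-)t^(-26) = -3.93412e-13
  (+)t^(-25) = -1.18024e-12
  (-)t^(-24) = -3.54071e-12
  (+)t^(-23) = -1.06221e-11
  (-)t^(-22) = -3.18664e-11
  (+)t^(-21) = -9.55991e-11
  (-)t^(-20) = -2.86797e-10
  (+)t^(-19) = -8.60392e-10
  (+)t^(-17) = -7.74352e-09
Sum = (-1.54773e-25) + (-4.64319e-25) + (-1.39296e-24) + (-4.17887e-24) + (-1.25366e-23) + (-3.76098e-23) + (-1.12829e-22) + (-3.38488e-22) + (-1.01546e-21) + (-3.04639e-21) + (-9.13918e-21) + (-2.74175e-20) + (-8.22526e-20) + (-2.46758e-19) + (-7.40274e-19) + (-2.22082e-18) + (-6.66246e-18) + (-1.99874e-17) + (-5.99622e-17) + (-1.79887e-16) + (-5.3966e-16) + (-1.61898e-15) + (-4.85694e-15) + (-1.45708e-14) + (-4.37124e-14) + (-1.31137e-13) + (-3.93412e-13) + (-1.18024e-12) + (-3.54071e-12) + (-1.06221e-11) + (-3.18664e-11) + (-9.55991e-11) + (-2.86797e-10) + (-8.60392e-10) + (-7.74352e-09)
= -9.034111771e-09
Rounded to 6 significant figures: -9.03411e-09

-9.03411e-09


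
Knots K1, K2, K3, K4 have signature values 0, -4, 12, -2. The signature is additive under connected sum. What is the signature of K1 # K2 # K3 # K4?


The signature is additive under connected sum.
signature(K1 # K2 # K3 # K4) = (0) + (-4) + (12) + (-2)
= 6

6


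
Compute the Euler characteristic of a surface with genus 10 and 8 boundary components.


chi = 2 - 2g - b
= 2 - 2*10 - 8
= 2 - 20 - 8 = -26

-26


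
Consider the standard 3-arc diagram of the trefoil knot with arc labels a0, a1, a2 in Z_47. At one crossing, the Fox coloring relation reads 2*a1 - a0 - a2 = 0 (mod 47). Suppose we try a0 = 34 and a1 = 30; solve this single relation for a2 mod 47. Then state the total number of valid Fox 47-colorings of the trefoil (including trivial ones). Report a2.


Step 1: Apply the given crossing relation 2*a1 - a0 - a2 = 0 (mod 47).
  a2 = 2*a1 - a0 mod 47
  a2 = 2*30 - 34 mod 47
  a2 = 60 - 34 mod 47
  a2 = 26 mod 47 = 26
Step 2: The trefoil has determinant 3.
  Number of Fox p-colorings (p prime) is p^2 if p = 3, else p.
  Since 47 does not divide 3, only trivial (constant) colorings exist.
  (So the trial a0 = 34, a1 = 30 with a0 != a1 does NOT extend to a valid coloring of the whole trefoil: the other two crossing relations require 3*(a1 - a0) = 0 (mod 47), which fails.)
  Total colorings = 47
Step 3: a2 = 26, total Fox 47-colorings = 47

26


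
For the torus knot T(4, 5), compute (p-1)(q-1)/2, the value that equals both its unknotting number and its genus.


For a torus knot T(p,q), both the unknotting number and genus equal (p-1)(q-1)/2.
= (4-1)(5-1)/2
= 3*4/2
= 12/2 = 6

6


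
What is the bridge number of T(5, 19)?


The bridge number of T(p,q) is min(p,q).
min(5, 19) = 5

5


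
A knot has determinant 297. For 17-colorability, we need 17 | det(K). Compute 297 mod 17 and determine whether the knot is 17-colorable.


Step 1: A knot is p-colorable if and only if p divides its determinant.
Step 2: Compute 297 mod 17.
297 = 17 * 17 + 8
Step 3: 297 mod 17 = 8
Step 4: The knot is 17-colorable: no

8


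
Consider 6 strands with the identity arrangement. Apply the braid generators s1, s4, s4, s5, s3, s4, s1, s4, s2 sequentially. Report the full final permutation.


Starting with identity [1, 2, 3, 4, 5, 6].
Apply generators in sequence:
  After s1: [2, 1, 3, 4, 5, 6]
  After s4: [2, 1, 3, 5, 4, 6]
  After s4: [2, 1, 3, 4, 5, 6]
  After s5: [2, 1, 3, 4, 6, 5]
  After s3: [2, 1, 4, 3, 6, 5]
  After s4: [2, 1, 4, 6, 3, 5]
  After s1: [1, 2, 4, 6, 3, 5]
  After s4: [1, 2, 4, 3, 6, 5]
  After s2: [1, 4, 2, 3, 6, 5]
Final permutation: [1, 4, 2, 3, 6, 5]

[1, 4, 2, 3, 6, 5]


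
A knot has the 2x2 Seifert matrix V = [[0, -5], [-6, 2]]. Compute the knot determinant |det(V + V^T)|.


Step 1: Form V + V^T where V = [[0, -5], [-6, 2]]
  V^T = [[0, -6], [-5, 2]]
  V + V^T = [[0, -11], [-11, 4]]
Step 2: det(V + V^T) = 0*4 - (-11)*(-11)
  = 0 - 121 = -121
Step 3: Knot determinant = |det(V + V^T)| = |-121| = 121

121


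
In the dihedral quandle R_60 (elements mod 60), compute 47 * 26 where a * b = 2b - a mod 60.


47 * 26 = 2*26 - 47 mod 60
= 52 - 47 mod 60
= 5 mod 60 = 5

5


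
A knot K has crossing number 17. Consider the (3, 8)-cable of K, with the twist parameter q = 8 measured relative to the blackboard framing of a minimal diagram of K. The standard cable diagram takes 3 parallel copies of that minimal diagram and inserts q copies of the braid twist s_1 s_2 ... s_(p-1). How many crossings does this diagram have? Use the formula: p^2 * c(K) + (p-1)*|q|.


Step 1: Each of the c(K) crossings of the companion diagram becomes p*p = p^2 crossings among the p parallel strands, and each of the |q| twists s_1 s_2 ... s_(p-1) adds (p-1) crossings.
  Crossings = p^2 * c(K) + (p-1)*|q|
Step 2: = 3^2 * 17 + (3-1)*8
Step 3: = 9*17 + 2*8
Step 4: = 153 + 16 = 169

169


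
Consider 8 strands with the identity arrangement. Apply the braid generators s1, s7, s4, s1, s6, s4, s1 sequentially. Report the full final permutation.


Starting with identity [1, 2, 3, 4, 5, 6, 7, 8].
Apply generators in sequence:
  After s1: [2, 1, 3, 4, 5, 6, 7, 8]
  After s7: [2, 1, 3, 4, 5, 6, 8, 7]
  After s4: [2, 1, 3, 5, 4, 6, 8, 7]
  After s1: [1, 2, 3, 5, 4, 6, 8, 7]
  After s6: [1, 2, 3, 5, 4, 8, 6, 7]
  After s4: [1, 2, 3, 4, 5, 8, 6, 7]
  After s1: [2, 1, 3, 4, 5, 8, 6, 7]
Final permutation: [2, 1, 3, 4, 5, 8, 6, 7]

[2, 1, 3, 4, 5, 8, 6, 7]


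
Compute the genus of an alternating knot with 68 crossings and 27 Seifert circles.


For alternating knots, g = (c - s + 1)/2.
= (68 - 27 + 1)/2
= 42/2 = 21

21


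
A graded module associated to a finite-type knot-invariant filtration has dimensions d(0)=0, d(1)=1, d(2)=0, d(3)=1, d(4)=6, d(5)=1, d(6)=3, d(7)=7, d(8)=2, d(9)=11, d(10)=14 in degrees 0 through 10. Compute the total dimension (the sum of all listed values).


Total dimension = d(0) + d(1) + ... + d(10)
= 0 + 1 + 0 + 1 + 6 + 1 + 3 + 7 + 2 + 11 + 14
= 46

46


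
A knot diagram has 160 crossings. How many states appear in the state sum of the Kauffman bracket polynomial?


Each crossing contributes 2 choices (A-smoothing or B-smoothing).
Total states = 2^160 = 1461501637330902918203684832716283019655932542976

1461501637330902918203684832716283019655932542976


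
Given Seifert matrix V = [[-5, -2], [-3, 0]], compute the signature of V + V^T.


Step 1: V + V^T = [[-10, -5], [-5, 0]]
Step 2: trace = -10, det = -25
Step 3: Discriminant = (-10)^2 - 4*(-25) = 200
Step 4: Eigenvalues: 2.07107, -12.0711
Step 5: Signature = (# positive eigenvalues) - (# negative eigenvalues) = 0

0


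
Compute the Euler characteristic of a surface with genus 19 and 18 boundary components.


chi = 2 - 2g - b
= 2 - 2*19 - 18
= 2 - 38 - 18 = -54

-54


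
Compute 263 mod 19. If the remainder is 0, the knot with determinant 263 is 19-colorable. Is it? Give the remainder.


Step 1: A knot is p-colorable if and only if p divides its determinant.
Step 2: Compute 263 mod 19.
263 = 13 * 19 + 16
Step 3: 263 mod 19 = 16
Step 4: The knot is 19-colorable: no

16


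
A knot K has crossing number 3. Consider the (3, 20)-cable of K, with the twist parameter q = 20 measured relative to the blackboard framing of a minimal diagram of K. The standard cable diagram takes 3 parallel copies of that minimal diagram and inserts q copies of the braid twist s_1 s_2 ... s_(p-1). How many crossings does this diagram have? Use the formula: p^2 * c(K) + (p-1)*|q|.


Step 1: Each of the c(K) crossings of the companion diagram becomes p*p = p^2 crossings among the p parallel strands, and each of the |q| twists s_1 s_2 ... s_(p-1) adds (p-1) crossings.
  Crossings = p^2 * c(K) + (p-1)*|q|
Step 2: = 3^2 * 3 + (3-1)*20
Step 3: = 9*3 + 2*20
Step 4: = 27 + 40 = 67

67


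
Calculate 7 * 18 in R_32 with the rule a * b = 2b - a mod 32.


7 * 18 = 2*18 - 7 mod 32
= 36 - 7 mod 32
= 29 mod 32 = 29

29


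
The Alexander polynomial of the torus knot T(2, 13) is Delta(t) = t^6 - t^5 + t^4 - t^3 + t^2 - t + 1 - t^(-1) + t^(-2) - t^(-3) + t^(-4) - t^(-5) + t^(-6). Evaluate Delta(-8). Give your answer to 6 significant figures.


Substituting t = -8 into Delta(t) = t^6 - t^5 + t^4 - t^3 + t^2 - t + 1 - t^(-1) + t^(-2) - t^(-3) + t^(-4) - t^(-5) + t^(-6):
Term values: (262144) + (32768) + (4096) + (512) + (64) + (8) + (1) + (0.125) + (0.015625) + (0.00195312) + (0.000244141) + (3.05176e-05) + (3.8147e-06)
Sum = 299593.1429
Rounded to 6 significant figures: 299593

299593


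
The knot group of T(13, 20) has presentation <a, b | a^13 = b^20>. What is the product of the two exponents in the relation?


The relation is a^13 = b^20.
Product of exponents = 13 * 20
= 260

260


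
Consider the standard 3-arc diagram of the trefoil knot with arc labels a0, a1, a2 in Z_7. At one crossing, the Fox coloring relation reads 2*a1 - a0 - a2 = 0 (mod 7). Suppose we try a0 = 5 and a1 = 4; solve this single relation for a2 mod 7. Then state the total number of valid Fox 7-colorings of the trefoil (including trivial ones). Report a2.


Step 1: Apply the given crossing relation 2*a1 - a0 - a2 = 0 (mod 7).
  a2 = 2*a1 - a0 mod 7
  a2 = 2*4 - 5 mod 7
  a2 = 8 - 5 mod 7
  a2 = 3 mod 7 = 3
Step 2: The trefoil has determinant 3.
  Number of Fox p-colorings (p prime) is p^2 if p = 3, else p.
  Since 7 does not divide 3, only trivial (constant) colorings exist.
  (So the trial a0 = 5, a1 = 4 with a0 != a1 does NOT extend to a valid coloring of the whole trefoil: the other two crossing relations require 3*(a1 - a0) = 0 (mod 7), which fails.)
  Total colorings = 7
Step 3: a2 = 3, total Fox 7-colorings = 7

3


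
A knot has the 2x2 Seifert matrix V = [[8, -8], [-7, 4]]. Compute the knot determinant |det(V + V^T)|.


Step 1: Form V + V^T where V = [[8, -8], [-7, 4]]
  V^T = [[8, -7], [-8, 4]]
  V + V^T = [[16, -15], [-15, 8]]
Step 2: det(V + V^T) = 16*8 - (-15)*(-15)
  = 128 - 225 = -97
Step 3: Knot determinant = |det(V + V^T)| = |-97| = 97

97


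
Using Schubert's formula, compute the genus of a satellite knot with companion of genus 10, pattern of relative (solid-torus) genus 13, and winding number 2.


Schubert: g(satellite) = g_rel(pattern) + |winding| * g(companion),
where g_rel(pattern) is the genus of the pattern relative to the solid torus.
= 13 + 2 * 10
= 13 + 20 = 33

33


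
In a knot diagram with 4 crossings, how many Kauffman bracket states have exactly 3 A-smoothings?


We choose which 3 of 4 crossings get A-smoothings.
C(4, 3) = 4! / (3! * 1!)
= 4

4


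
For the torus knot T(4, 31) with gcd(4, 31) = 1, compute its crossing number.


For a torus knot T(p, q) with gcd(p,q)=1,
the crossing number is min(p*(q-1), q*(p-1)).
p*(q-1) = 4*30 = 120
q*(p-1) = 31*3 = 93
min(120, 93) = 93

93


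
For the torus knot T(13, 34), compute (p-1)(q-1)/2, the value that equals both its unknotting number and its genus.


For a torus knot T(p,q), both the unknotting number and genus equal (p-1)(q-1)/2.
= (13-1)(34-1)/2
= 12*33/2
= 396/2 = 198

198


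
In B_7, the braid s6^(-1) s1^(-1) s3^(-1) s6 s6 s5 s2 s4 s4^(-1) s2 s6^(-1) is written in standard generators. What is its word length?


The word length counts the number of generators (including inverses).
Listing each generator: s6^(-1), s1^(-1), s3^(-1), s6, s6, s5, s2, s4, s4^(-1), s2, s6^(-1)
There are 11 generators in this braid word.

11


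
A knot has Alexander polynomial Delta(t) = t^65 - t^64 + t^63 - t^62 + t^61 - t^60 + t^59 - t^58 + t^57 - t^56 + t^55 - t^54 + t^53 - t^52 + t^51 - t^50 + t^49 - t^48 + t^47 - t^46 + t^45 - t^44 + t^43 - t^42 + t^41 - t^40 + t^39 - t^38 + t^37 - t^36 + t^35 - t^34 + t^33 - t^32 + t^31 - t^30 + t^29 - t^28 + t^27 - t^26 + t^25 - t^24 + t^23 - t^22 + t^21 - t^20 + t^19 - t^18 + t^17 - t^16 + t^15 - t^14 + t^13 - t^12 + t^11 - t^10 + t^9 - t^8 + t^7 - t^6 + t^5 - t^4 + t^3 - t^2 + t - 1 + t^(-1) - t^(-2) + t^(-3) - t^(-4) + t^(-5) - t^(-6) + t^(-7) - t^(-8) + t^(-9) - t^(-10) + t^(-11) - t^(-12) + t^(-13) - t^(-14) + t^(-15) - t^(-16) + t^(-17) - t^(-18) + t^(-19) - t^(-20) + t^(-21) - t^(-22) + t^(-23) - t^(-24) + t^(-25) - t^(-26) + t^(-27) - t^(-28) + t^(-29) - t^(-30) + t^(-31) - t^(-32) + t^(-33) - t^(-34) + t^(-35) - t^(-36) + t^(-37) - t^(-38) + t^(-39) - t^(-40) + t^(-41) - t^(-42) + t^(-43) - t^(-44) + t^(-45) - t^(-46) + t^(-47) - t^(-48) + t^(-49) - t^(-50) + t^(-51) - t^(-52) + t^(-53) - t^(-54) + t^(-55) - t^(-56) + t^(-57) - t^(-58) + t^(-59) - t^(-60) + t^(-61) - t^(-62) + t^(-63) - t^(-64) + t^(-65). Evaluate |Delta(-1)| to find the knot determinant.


Step 1: The polynomial has 131 terms with alternating signs, exponents from 65 down to -65.
Step 2: Substitute t = -1. The i-th term has coefficient (-1)^i and exponent (m-i),
  so its value is (-1)^i * (-1)^(m-i) = (-1)^m = -1 for every i.
Step 3: All 131 terms equal -1, so Delta(-1) = 131 * (-1) = -131
Step 4: |Delta(-1)| = 131

131


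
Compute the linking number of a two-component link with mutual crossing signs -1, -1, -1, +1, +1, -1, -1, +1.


Step 1: Count positive crossings: 3
Step 2: Count negative crossings: 5
Step 3: Sum of signs = 3 - 5 = -2
Step 4: Linking number = sum/2 = -2/2 = -1

-1


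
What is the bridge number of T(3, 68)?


The bridge number of T(p,q) is min(p,q).
min(3, 68) = 3

3


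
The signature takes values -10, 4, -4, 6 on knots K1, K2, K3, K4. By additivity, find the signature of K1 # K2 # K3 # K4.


The signature is additive under connected sum.
signature(K1 # K2 # K3 # K4) = (-10) + (4) + (-4) + (6)
= -4

-4


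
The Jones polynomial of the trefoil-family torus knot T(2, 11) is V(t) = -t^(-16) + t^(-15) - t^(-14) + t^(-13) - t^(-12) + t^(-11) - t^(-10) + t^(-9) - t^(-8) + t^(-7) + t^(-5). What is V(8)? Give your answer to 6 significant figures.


Substituting t = 8 into V(t) = -t^(-16) + t^(-15) - t^(-14) + t^(-13) - t^(-12) + t^(-11) - t^(-10) + t^(-9) - t^(-8) + t^(-7) + t^(-5):
  (-)t^(-16) = -3.55271e-15
  (+)t^(-15) = 2.84217e-14
  (-)t^(-14) = -2.27374e-13
  (+)t^(-13) = 1.81899e-12
  (-)t^(-12) = -1.45519e-11
  (+)t^(-11) = 1.16415e-10
  (-)t^(-10) = -9.31323e-10
  (+)t^(-9) = 7.45058e-09
  (-)t^(-8) = -5.96046e-08
  (+)t^(-7) = 4.76837e-07
  (+)t^(-5) = 3.05176e-05
Sum = (-3.55271e-15) + (2.84217e-14) + (-2.27374e-13) + (1.81899e-12) + (-1.45519e-11) + (1.16415e-10) + (-9.31323e-10) + (7.45058e-09) + (-5.96046e-08) + (4.76837e-07) + (3.05176e-05)
= 3.094143338e-05
Rounded to 6 significant figures: 3.09414e-05

3.09414e-05


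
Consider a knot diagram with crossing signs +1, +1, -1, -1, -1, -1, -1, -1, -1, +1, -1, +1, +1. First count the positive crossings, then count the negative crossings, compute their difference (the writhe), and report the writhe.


Step 1: Count positive crossings (+1).
Positive crossings: 5
Step 2: Count negative crossings (-1).
Negative crossings: 8
Step 3: Writhe = (positive) - (negative)
w = 5 - 8 = -3
Step 4: |w| = 3, and w is negative

-3


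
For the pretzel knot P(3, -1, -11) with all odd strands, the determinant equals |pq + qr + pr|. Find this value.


Step 1: Compute pq + qr + pr.
pq = 3*(-1) = -3
qr = (-1)*(-11) = 11
pr = 3*(-11) = -33
pq + qr + pr = -3 + 11 + (-33) = -25
Step 2: Take absolute value.
det(P(3,-1,-11)) = |-25| = 25

25


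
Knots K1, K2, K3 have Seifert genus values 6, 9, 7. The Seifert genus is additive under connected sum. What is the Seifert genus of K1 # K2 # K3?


The Seifert genus is additive under connected sum.
Seifert genus(K1 # K2 # K3) = (6) + (9) + (7)
= 22

22


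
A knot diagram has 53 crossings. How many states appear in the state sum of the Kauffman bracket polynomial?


Each crossing contributes 2 choices (A-smoothing or B-smoothing).
Total states = 2^53 = 9007199254740992

9007199254740992


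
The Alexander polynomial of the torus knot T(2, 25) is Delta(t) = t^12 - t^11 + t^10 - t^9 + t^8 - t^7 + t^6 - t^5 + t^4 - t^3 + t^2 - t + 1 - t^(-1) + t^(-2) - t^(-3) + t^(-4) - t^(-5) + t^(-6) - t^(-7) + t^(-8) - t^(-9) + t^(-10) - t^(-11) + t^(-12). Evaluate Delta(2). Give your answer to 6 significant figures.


Substituting t = 2 into Delta(t) = t^12 - t^11 + t^10 - t^9 + t^8 - t^7 + t^6 - t^5 + t^4 - t^3 + t^2 - t + 1 - t^(-1) + t^(-2) - t^(-3) + t^(-4) - t^(-5) + t^(-6) - t^(-7) + t^(-8) - t^(-9) + t^(-10) - t^(-11) + t^(-12):
Term values: (4096) + (-2048) + (1024) + (-512) + (256) + (-128) + (64) + (-32) + (16) + (-8) + (4) + (-2) + (1) + (-0.5) + (0.25) + (-0.125) + (0.0625) + (-0.03125) + (0.015625) + (-0.0078125) + (0.00390625) + (-0.00195312) + (0.000976562) + (-0.000488281) + (0.000244141)
Sum = 2730.666748
Rounded to 6 significant figures: 2730.67

2730.67


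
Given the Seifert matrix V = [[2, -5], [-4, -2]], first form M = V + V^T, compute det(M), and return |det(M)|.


Step 1: Form V + V^T where V = [[2, -5], [-4, -2]]
  V^T = [[2, -4], [-5, -2]]
  V + V^T = [[4, -9], [-9, -4]]
Step 2: det(V + V^T) = 4*(-4) - (-9)*(-9)
  = -16 - 81 = -97
Step 3: Knot determinant = |det(V + V^T)| = |-97| = 97

97


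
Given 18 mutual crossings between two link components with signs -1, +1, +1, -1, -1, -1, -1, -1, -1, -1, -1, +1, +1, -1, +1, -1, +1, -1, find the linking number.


Step 1: Count positive crossings: 6
Step 2: Count negative crossings: 12
Step 3: Sum of signs = 6 - 12 = -6
Step 4: Linking number = sum/2 = -6/2 = -3

-3


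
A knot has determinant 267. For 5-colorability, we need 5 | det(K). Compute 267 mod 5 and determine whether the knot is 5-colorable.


Step 1: A knot is p-colorable if and only if p divides its determinant.
Step 2: Compute 267 mod 5.
267 = 53 * 5 + 2
Step 3: 267 mod 5 = 2
Step 4: The knot is 5-colorable: no

2


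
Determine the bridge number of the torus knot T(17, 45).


The bridge number of T(p,q) is min(p,q).
min(17, 45) = 17

17


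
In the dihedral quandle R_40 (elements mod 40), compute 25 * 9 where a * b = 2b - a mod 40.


25 * 9 = 2*9 - 25 mod 40
= 18 - 25 mod 40
= -7 mod 40 = 33

33


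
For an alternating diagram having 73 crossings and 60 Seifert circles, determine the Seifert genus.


For alternating knots, g = (c - s + 1)/2.
= (73 - 60 + 1)/2
= 14/2 = 7

7


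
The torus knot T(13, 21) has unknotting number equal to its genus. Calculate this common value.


For a torus knot T(p,q), both the unknotting number and genus equal (p-1)(q-1)/2.
= (13-1)(21-1)/2
= 12*20/2
= 240/2 = 120

120


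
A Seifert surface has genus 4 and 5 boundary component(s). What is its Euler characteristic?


chi = 2 - 2g - b
= 2 - 2*4 - 5
= 2 - 8 - 5 = -11

-11


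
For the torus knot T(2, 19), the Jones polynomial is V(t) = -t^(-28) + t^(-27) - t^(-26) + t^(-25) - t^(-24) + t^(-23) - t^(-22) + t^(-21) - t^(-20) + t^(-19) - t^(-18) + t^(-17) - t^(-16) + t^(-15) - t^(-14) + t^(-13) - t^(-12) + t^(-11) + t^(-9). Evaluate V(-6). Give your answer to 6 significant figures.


Substituting t = -6 into V(t) = -t^(-28) + t^(-27) - t^(-26) + t^(-25) - t^(-24) + t^(-23) - t^(-22) + t^(-21) - t^(-20) + t^(-19) - t^(-18) + t^(-17) - t^(-16) + t^(-15) - t^(-14) + t^(-13) - t^(-12) + t^(-11) + t^(-9):
  (-)t^(-28) = -1.62841e-22
  (+)t^(-27) = -9.77049e-22
  (-)t^(-26) = -5.86229e-21
  (+)t^(-25) = -3.51738e-20
  (-)t^(-24) = -2.11043e-19
  (+)t^(-23) = -1.26626e-18
  (-)t^(-22) = -7.59753e-18
  (+)t^(-21) = -4.55852e-17
  (-)t^(-20) = -2.73511e-16
  (+)t^(-19) = -1.64107e-15
  (-)t^(-18) = -9.8464e-15
  (+)t^(-17) = -5.90784e-14
  (-)t^(-16) = -3.5447e-13
  (+)t^(-15) = -2.12682e-12
  (-)t^(-14) = -1.27609e-11
  (+)t^(-13) = -7.65656e-11
  (-)t^(-12) = -4.59394e-10
  (+)t^(-11) = -2.75636e-09
  (+)t^(-9) = -9.9229e-08
Sum = (-1.62841e-22) + (-9.77049e-22) + (-5.86229e-21) + (-3.51738e-20) + (-2.11043e-19) + (-1.26626e-18) + (-7.59753e-18) + (-4.55852e-17) + (-2.73511e-16) + (-1.64107e-15) + (-9.8464e-15) + (-5.90784e-14) + (-3.5447e-13) + (-2.12682e-12) + (-1.27609e-11) + (-7.65656e-11) + (-4.59394e-10) + (-2.75636e-09) + (-9.9229e-08)
= -1.025366645e-07
Rounded to 6 significant figures: -1.02537e-07

-1.02537e-07


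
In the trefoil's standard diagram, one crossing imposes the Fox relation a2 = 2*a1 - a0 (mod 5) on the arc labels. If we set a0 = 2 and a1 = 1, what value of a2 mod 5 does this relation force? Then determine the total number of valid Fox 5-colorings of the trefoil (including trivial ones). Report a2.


Step 1: Apply the given crossing relation 2*a1 - a0 - a2 = 0 (mod 5).
  a2 = 2*a1 - a0 mod 5
  a2 = 2*1 - 2 mod 5
  a2 = 2 - 2 mod 5
  a2 = 0 mod 5 = 0
Step 2: The trefoil has determinant 3.
  Number of Fox p-colorings (p prime) is p^2 if p = 3, else p.
  Since 5 does not divide 3, only trivial (constant) colorings exist.
  (So the trial a0 = 2, a1 = 1 with a0 != a1 does NOT extend to a valid coloring of the whole trefoil: the other two crossing relations require 3*(a1 - a0) = 0 (mod 5), which fails.)
  Total colorings = 5
Step 3: a2 = 0, total Fox 5-colorings = 5

0


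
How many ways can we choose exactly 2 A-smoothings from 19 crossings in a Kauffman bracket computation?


We choose which 2 of 19 crossings get A-smoothings.
C(19, 2) = 19! / (2! * 17!)
= 171

171


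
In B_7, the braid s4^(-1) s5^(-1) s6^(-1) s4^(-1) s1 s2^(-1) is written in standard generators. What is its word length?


The word length counts the number of generators (including inverses).
Listing each generator: s4^(-1), s5^(-1), s6^(-1), s4^(-1), s1, s2^(-1)
There are 6 generators in this braid word.

6


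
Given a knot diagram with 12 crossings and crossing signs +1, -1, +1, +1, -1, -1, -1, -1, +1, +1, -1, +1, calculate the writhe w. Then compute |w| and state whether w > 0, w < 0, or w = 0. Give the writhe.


Step 1: Count positive crossings (+1).
Positive crossings: 6
Step 2: Count negative crossings (-1).
Negative crossings: 6
Step 3: Writhe = (positive) - (negative)
w = 6 - 6 = 0
Step 4: |w| = 0, and w is zero

0


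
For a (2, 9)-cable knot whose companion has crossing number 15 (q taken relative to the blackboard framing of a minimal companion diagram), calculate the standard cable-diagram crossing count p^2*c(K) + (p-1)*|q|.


Step 1: Each of the c(K) crossings of the companion diagram becomes p*p = p^2 crossings among the p parallel strands, and each of the |q| twists s_1 s_2 ... s_(p-1) adds (p-1) crossings.
  Crossings = p^2 * c(K) + (p-1)*|q|
Step 2: = 2^2 * 15 + (2-1)*9
Step 3: = 4*15 + 1*9
Step 4: = 60 + 9 = 69

69


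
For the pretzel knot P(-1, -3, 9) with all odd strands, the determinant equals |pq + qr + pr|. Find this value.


Step 1: Compute pq + qr + pr.
pq = (-1)*(-3) = 3
qr = (-3)*9 = -27
pr = (-1)*9 = -9
pq + qr + pr = 3 + (-27) + (-9) = -33
Step 2: Take absolute value.
det(P(-1,-3,9)) = |-33| = 33

33


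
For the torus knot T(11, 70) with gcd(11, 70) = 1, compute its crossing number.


For a torus knot T(p, q) with gcd(p,q)=1,
the crossing number is min(p*(q-1), q*(p-1)).
p*(q-1) = 11*69 = 759
q*(p-1) = 70*10 = 700
min(759, 700) = 700

700


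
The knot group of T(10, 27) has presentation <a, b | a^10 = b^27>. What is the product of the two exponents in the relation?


The relation is a^10 = b^27.
Product of exponents = 10 * 27
= 270

270


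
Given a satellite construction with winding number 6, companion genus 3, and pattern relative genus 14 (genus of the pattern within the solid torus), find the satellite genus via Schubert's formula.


Schubert: g(satellite) = g_rel(pattern) + |winding| * g(companion),
where g_rel(pattern) is the genus of the pattern relative to the solid torus.
= 14 + 6 * 3
= 14 + 18 = 32

32


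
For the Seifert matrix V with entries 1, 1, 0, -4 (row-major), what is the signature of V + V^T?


Step 1: V + V^T = [[2, 1], [1, -8]]
Step 2: trace = -6, det = -17
Step 3: Discriminant = (-6)^2 - 4*(-17) = 104
Step 4: Eigenvalues: 2.09902, -8.09902
Step 5: Signature = (# positive eigenvalues) - (# negative eigenvalues) = 0

0


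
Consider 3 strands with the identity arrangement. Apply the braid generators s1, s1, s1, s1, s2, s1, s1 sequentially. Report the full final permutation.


Starting with identity [1, 2, 3].
Apply generators in sequence:
  After s1: [2, 1, 3]
  After s1: [1, 2, 3]
  After s1: [2, 1, 3]
  After s1: [1, 2, 3]
  After s2: [1, 3, 2]
  After s1: [3, 1, 2]
  After s1: [1, 3, 2]
Final permutation: [1, 3, 2]

[1, 3, 2]


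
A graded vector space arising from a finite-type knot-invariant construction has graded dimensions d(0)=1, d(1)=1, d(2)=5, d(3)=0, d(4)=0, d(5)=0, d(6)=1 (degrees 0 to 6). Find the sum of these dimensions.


Total dimension = d(0) + d(1) + ... + d(6)
= 1 + 1 + 5 + 0 + 0 + 0 + 1
= 8

8


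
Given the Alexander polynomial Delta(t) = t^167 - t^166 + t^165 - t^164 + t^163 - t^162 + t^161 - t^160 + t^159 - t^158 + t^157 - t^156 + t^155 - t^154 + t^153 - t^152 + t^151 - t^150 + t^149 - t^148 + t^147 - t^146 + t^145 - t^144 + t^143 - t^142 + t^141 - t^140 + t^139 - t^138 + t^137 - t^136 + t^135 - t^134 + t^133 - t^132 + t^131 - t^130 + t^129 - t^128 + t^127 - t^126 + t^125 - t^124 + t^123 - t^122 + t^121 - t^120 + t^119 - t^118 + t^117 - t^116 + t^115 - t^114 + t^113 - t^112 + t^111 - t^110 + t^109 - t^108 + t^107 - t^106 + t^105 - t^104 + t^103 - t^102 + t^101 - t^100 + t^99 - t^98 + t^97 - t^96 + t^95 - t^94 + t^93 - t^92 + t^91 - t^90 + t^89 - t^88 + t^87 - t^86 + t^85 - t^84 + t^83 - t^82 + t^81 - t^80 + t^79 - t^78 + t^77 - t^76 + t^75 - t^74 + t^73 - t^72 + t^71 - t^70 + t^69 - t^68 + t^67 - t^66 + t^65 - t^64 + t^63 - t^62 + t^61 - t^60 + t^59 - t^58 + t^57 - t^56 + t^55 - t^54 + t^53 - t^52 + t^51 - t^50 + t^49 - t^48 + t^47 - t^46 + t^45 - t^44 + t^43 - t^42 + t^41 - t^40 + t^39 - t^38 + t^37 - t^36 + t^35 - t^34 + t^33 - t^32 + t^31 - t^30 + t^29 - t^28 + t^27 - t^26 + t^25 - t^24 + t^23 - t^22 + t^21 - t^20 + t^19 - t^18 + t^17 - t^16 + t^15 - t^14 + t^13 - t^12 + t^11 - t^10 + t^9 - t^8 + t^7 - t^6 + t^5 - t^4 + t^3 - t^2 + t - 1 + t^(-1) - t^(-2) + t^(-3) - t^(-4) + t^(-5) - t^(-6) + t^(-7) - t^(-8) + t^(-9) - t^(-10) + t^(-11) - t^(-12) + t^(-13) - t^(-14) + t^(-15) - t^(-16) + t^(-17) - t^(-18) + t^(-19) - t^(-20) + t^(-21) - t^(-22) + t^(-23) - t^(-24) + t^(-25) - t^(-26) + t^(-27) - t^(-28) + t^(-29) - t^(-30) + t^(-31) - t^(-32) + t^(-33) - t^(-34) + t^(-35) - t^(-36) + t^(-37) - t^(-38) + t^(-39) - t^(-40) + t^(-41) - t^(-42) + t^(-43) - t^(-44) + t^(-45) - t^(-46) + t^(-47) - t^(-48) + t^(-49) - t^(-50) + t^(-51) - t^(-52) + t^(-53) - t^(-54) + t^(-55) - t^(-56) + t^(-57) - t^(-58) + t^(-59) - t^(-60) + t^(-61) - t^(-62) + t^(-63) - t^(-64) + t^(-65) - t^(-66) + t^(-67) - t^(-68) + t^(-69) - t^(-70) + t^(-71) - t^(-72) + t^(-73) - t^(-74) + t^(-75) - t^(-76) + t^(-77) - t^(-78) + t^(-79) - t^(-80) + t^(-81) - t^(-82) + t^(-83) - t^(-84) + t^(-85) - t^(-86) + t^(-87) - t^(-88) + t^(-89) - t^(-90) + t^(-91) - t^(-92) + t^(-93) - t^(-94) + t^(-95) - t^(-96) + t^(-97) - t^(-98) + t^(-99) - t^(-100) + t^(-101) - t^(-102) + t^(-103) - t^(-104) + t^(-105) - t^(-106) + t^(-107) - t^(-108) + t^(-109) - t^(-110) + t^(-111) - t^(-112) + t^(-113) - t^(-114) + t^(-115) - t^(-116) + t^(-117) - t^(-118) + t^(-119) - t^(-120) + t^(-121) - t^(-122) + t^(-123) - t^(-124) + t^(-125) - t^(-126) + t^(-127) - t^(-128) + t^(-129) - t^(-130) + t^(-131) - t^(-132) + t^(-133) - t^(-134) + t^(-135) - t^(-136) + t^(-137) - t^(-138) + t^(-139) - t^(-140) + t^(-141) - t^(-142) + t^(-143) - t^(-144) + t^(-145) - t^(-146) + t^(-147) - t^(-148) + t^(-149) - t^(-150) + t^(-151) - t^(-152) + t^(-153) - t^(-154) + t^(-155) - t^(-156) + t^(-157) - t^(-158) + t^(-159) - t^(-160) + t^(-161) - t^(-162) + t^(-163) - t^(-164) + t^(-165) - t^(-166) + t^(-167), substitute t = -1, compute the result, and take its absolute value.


Step 1: The polynomial has 335 terms with alternating signs, exponents from 167 down to -167.
Step 2: Substitute t = -1. The i-th term has coefficient (-1)^i and exponent (m-i),
  so its value is (-1)^i * (-1)^(m-i) = (-1)^m = -1 for every i.
Step 3: All 335 terms equal -1, so Delta(-1) = 335 * (-1) = -335
Step 4: |Delta(-1)| = 335

335


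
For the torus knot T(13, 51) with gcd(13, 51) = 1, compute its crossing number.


For a torus knot T(p, q) with gcd(p,q)=1,
the crossing number is min(p*(q-1), q*(p-1)).
p*(q-1) = 13*50 = 650
q*(p-1) = 51*12 = 612
min(650, 612) = 612

612


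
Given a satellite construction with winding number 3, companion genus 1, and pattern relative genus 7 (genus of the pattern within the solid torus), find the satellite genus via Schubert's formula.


Schubert: g(satellite) = g_rel(pattern) + |winding| * g(companion),
where g_rel(pattern) is the genus of the pattern relative to the solid torus.
= 7 + 3 * 1
= 7 + 3 = 10

10


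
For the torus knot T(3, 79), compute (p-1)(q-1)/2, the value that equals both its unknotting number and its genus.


For a torus knot T(p,q), both the unknotting number and genus equal (p-1)(q-1)/2.
= (3-1)(79-1)/2
= 2*78/2
= 156/2 = 78

78


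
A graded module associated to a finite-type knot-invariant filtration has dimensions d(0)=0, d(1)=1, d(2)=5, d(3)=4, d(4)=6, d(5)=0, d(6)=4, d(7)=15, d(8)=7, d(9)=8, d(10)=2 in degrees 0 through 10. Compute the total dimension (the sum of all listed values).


Total dimension = d(0) + d(1) + ... + d(10)
= 0 + 1 + 5 + 4 + 6 + 0 + 4 + 15 + 7 + 8 + 2
= 52

52


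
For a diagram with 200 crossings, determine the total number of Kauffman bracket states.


Each crossing contributes 2 choices (A-smoothing or B-smoothing).
Total states = 2^200 = 1606938044258990275541962092341162602522202993782792835301376

1606938044258990275541962092341162602522202993782792835301376


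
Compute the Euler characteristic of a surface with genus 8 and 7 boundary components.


chi = 2 - 2g - b
= 2 - 2*8 - 7
= 2 - 16 - 7 = -21

-21


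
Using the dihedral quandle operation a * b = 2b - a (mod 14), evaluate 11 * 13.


11 * 13 = 2*13 - 11 mod 14
= 26 - 11 mod 14
= 15 mod 14 = 1

1


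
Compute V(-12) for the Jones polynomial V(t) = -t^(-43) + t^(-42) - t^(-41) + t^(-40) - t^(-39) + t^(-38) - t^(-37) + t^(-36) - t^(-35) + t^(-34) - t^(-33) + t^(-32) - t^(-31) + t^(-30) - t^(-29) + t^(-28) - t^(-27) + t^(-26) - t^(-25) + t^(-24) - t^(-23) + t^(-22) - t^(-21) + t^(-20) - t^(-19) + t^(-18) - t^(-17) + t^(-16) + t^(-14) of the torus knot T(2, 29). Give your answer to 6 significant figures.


Substituting t = -12 into V(t) = -t^(-43) + t^(-42) - t^(-41) + t^(-40) - t^(-39) + t^(-38) - t^(-37) + t^(-36) - t^(-35) + t^(-34) - t^(-33) + t^(-32) - t^(-31) + t^(-30) - t^(-29) + t^(-28) - t^(-27) + t^(-26) - t^(-25) + t^(-24) - t^(-23) + t^(-22) - t^(-21) + t^(-20) - t^(-19) + t^(-18) - t^(-17) + t^(-16) + t^(-14):
  (-)t^(-43) = 3.93737e-47
  (+)t^(-42) = 4.72485e-46
  (-)t^(-41) = 5.66982e-45
  (+)t^(-40) = 6.80378e-44
  (-)t^(-39) = 8.16453e-43
  (+)t^(-38) = 9.79744e-42
  (-)t^(-37) = 1.17569e-40
  (+)t^(-36) = 1.41083e-39
  (-)t^(-35) = 1.693e-38
  (+)t^(-34) = 2.0316e-37
  (-)t^(-33) = 2.43792e-36
  (+)t^(-32) = 2.9255e-35
  (-)t^(-31) = 3.5106e-34
  (+)t^(-30) = 4.21272e-33
  (-)t^(-29) = 5.05526e-32
  (+)t^(-28) = 6.06632e-31
  (-)t^(-27) = 7.27958e-30
  (+)t^(-26) = 8.7355e-29
  (-)t^(-25) = 1.04826e-27
  (+)t^(-24) = 1.25791e-26
  (-)t^(-23) = 1.50949e-25
  (+)t^(-22) = 1.81139e-24
  (-)t^(-21) = 2.17367e-23
  (+)t^(-20) = 2.60841e-22
  (-)t^(-19) = 3.13009e-21
  (+)t^(-18) = 3.7561e-20
  (-)t^(-17) = 4.50732e-19
  (+)t^(-16) = 5.40879e-18
  (+)t^(-14) = 7.78866e-16
Sum = (3.93737e-47) + (4.72485e-46) + (5.66982e-45) + (6.80378e-44) + (8.16453e-43) + (9.79744e-42) + (1.17569e-40) + (1.41083e-39) + (1.693e-38) + (2.0316e-37) + (2.43792e-36) + (2.9255e-35) + (3.5106e-34) + (4.21272e-33) + (5.05526e-32) + (6.06632e-31) + (7.27958e-30) + (8.7355e-29) + (1.04826e-27) + (1.25791e-26) + (1.50949e-25) + (1.81139e-24) + (2.17367e-23) + (2.60841e-22) + (3.13009e-21) + (3.7561e-20) + (4.50732e-19) + (5.40879e-18) + (7.78866e-16)
= 7.847661556e-16
Rounded to 6 significant figures: 7.84766e-16

7.84766e-16


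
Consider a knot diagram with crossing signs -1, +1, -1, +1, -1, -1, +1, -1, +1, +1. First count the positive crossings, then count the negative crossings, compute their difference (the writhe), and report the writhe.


Step 1: Count positive crossings (+1).
Positive crossings: 5
Step 2: Count negative crossings (-1).
Negative crossings: 5
Step 3: Writhe = (positive) - (negative)
w = 5 - 5 = 0
Step 4: |w| = 0, and w is zero

0


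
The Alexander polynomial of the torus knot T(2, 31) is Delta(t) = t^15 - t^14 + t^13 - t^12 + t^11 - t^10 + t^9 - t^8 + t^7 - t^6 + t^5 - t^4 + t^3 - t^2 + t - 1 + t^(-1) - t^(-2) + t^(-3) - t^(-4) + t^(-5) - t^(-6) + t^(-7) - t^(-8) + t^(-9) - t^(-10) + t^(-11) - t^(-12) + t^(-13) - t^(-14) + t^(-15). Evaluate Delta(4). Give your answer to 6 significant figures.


Substituting t = 4 into Delta(t) = t^15 - t^14 + t^13 - t^12 + t^11 - t^10 + t^9 - t^8 + t^7 - t^6 + t^5 - t^4 + t^3 - t^2 + t - 1 + t^(-1) - t^(-2) + t^(-3) - t^(-4) + t^(-5) - t^(-6) + t^(-7) - t^(-8) + t^(-9) - t^(-10) + t^(-11) - t^(-12) + t^(-13) - t^(-14) + t^(-15):
Term values: (1073741824) + (-268435456) + (67108864) + (-16777216) + (4194304) + (-1048576) + (262144) + (-65536) + (16384) + (-4096) + (1024) + (-256) + (64) + (-16) + (4) + (-1) + (0.25) + (-0.0625) + (0.015625) + (-0.00390625) + (0.000976562) + (-0.000244141) + (6.10352e-05) + (-1.52588e-05) + (3.8147e-06) + (-9.53674e-07) + (2.38419e-07) + (-5.96046e-08) + (1.49012e-08) + (-3.72529e-09) + (9.31323e-10)
Sum = 858993459.2
Rounded to 6 significant figures: 8.58993e+08

8.58993e+08
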